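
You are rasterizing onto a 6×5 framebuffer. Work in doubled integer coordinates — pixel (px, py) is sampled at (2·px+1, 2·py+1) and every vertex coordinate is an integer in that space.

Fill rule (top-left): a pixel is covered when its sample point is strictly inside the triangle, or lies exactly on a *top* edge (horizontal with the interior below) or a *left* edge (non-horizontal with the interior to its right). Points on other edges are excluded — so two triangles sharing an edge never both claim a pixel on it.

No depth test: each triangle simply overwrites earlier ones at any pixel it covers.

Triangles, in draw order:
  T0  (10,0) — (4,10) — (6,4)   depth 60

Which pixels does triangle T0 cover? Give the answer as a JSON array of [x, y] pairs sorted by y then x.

T0:
  2·area = 16
  edge (10, 0)→(4, 10): d=(-6,10) right/bottom  bias=-1
  edge (4, 10)→(6, 4): d=(2,-6) top-left  bias=+0
  edge (6, 4)→(10, 0): d=(4,-4) top-left  bias=+0
    (3,0)@(7, 1): e=[24,0,-8] → ·  [on edge]
    (4,0)@(9, 1): e=[4,12,0] → █  [on edge]
    (5,0)@(11, 1): e=[-16,24,8] → ·
    (3,1)@(7, 3): e=[12,4,0] → █  [on edge]
    (4,1)@(9, 3): e=[-8,16,8] → ·
    (2,2)@(5, 5): e=[20,-4,0] → ·  [on edge]
    (3,2)@(7, 5): e=[0,8,8] → ·  [on edge]
    (1,3)@(3, 7): e=[28,-12,0] → ·  [on edge]
    (2,3)@(5, 7): e=[8,0,8] → █  [on edge]
    (3,3)@(7, 7): e=[-12,12,16] → ·
    (0,4)@(1, 9): e=[36,-20,0] → ·  [on edge]
    (2,4)@(5, 9): e=[-4,4,16] → ·
  covered (3 px):
    · · · · █ ·
    · · · █ · ·
    · · · · · ·
    · · █ · · ·
    · · · · · ·

Result: [[4,0],[3,1],[2,3]]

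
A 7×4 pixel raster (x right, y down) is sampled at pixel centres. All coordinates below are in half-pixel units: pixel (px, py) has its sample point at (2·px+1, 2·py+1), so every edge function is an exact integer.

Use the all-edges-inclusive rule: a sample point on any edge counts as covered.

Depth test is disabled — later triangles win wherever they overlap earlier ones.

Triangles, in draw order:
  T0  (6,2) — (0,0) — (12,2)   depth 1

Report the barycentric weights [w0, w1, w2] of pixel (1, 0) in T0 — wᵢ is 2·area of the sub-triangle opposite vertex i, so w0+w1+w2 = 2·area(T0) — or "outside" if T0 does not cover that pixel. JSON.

T0:
  2·area = 12
  edge (6, 2)→(0, 0): d=(-6,-2) inclusive
  edge (0, 0)→(12, 2): d=(12,2) inclusive
  edge (12, 2)→(6, 2): d=(-6,0) inclusive
    (1,0)@(3, 1): e=[0,6,6] → #  [on edge]
    (2,0)@(5, 1): e=[4,2,6] → #
    (3,0)@(7, 1): e=[8,-2,6] → ·
    (1,1)@(3, 3): e=[-12,30,-6] → ·
    (2,1)@(5, 3): e=[-8,26,-6] → ·
    (4,1)@(9, 3): e=[0,18,-6] → ·  [on edge]
  covered (2 px):
    · # # · · · ·
    · · · · · · ·
    · · · · · · ·
    · · · · · · ·

Answer: [6,6,0]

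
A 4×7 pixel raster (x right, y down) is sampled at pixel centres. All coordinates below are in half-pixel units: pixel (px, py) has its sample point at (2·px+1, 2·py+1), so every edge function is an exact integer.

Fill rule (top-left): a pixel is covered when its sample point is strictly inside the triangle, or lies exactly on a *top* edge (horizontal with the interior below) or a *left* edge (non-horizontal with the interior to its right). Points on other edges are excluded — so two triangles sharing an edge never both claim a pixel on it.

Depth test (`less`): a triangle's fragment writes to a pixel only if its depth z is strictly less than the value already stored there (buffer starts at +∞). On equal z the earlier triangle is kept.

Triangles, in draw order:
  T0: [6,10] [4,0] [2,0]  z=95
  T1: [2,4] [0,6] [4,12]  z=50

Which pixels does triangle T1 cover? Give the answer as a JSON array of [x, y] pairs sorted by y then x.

T0:
  2·area = 20  (B↔C swapped to make it positive)
  edge (6, 10)→(2, 0): d=(-4,-10) top-left  bias=+0
  edge (2, 0)→(4, 0): d=(2,0) top-left  bias=+0
  edge (4, 0)→(6, 10): d=(2,10) right/bottom  bias=-1
    (1,0)@(3, 1): e=[6,2,12] → X
    (2,0)@(5, 1): e=[26,2,-8] → .
    (1,1)@(3, 3): e=[-2,6,16] → .
    (2,2)@(5, 5): e=[10,10,0] → .  [on edge]
    (2,3)@(5, 7): e=[2,14,4] → X
    (3,3)@(7, 7): e=[22,14,-16] → .
    (2,4)@(5, 9): e=[-6,18,8] → .
  covered (2 px):
    . X . .
    . . . .
    . . . .
    . . X .
    . . . .
    . . . .
    . . . .
T1:
  2·area = 20  (B↔C swapped to make it positive)
  edge (2, 4)→(4, 12): d=(2,8) right/bottom  bias=-1
  edge (4, 12)→(0, 6): d=(-4,-6) top-left  bias=+0
  edge (0, 6)→(2, 4): d=(2,-2) top-left  bias=+0
    (2,0)@(5, 1): e=[-30,50,0] → .  [on edge]
    (1,1)@(3, 3): e=[-10,30,0] → .  [on edge]
    (0,2)@(1, 5): e=[10,10,0] → X  [on edge]
    (1,2)@(3, 5): e=[-6,22,4] → .
    (0,3)@(1, 7): e=[14,2,4] → X
    (1,3)@(3, 7): e=[-2,14,8] → .
    (0,4)@(1, 9): e=[18,-6,8] → .
    (1,4)@(3, 9): e=[2,6,12] → X
    (2,4)@(5, 9): e=[-14,18,16] → .
    (1,5)@(3, 11): e=[6,-2,16] → .
  covered (3 px):
    . . . .
    . . . .
    X . . .
    X . . .
    . X . .
    . . . .
    . . . .

Answer: [[0,2],[0,3],[1,4]]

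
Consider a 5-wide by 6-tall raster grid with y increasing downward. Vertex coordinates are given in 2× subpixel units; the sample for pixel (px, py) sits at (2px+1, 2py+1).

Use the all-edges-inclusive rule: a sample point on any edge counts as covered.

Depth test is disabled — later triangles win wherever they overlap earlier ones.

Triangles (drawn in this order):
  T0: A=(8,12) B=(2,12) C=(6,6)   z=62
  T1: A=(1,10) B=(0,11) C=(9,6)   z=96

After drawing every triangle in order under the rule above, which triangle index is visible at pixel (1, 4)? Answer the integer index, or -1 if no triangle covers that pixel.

T0:
  2·area = 36
  edge (8, 12)→(2, 12): d=(-6,0) inclusive
  edge (2, 12)→(6, 6): d=(4,-6) inclusive
  edge (6, 6)→(8, 12): d=(2,6) inclusive
    (2,1)@(5, 3): e=[54,-18,0] → ·  [on edge]
    (2,4)@(5, 9): e=[18,6,12] → #
    (3,4)@(7, 9): e=[18,18,0] → #  [on edge]
    (4,4)@(9, 9): e=[18,30,-12] → ·
    (1,5)@(3, 11): e=[6,2,28] → #
    (4,5)@(9, 11): e=[6,38,-8] → ·
  covered (5 px):
    · · · · ·
    · · · · ·
    · · · · ·
    · · · · ·
    · · # # ·
    · # # # ·
T1:
  2·area = 4  (B↔C swapped to make it positive)
  edge (1, 10)→(9, 6): d=(8,-4) inclusive
  edge (9, 6)→(0, 11): d=(-9,5) inclusive
  edge (0, 11)→(1, 10): d=(1,-1) inclusive
    (3,3)@(7, 7): e=[0,1,3] → #  [on edge]
    (4,3)@(9, 7): e=[8,-9,5] → ·
    (1,4)@(3, 9): e=[0,3,1] → #  [on edge]
    (2,4)@(5, 9): e=[8,-7,3] → ·
    (3,4)@(7, 9): e=[16,-17,5] → ·
    (1,5)@(3, 11): e=[16,-15,3] → ·
  covered (2 px):
    · · · · ·
    · · · · ·
    · · · · ·
    · · · # ·
    · # · · ·
    · · · · ·

Z-buffer (winner per pixel, '.' = empty):
  . . . . .
  . . . . .
  . . . . .
  . . . 1 .
  . 1 0 0 .
  . 0 0 0 .

Final: 1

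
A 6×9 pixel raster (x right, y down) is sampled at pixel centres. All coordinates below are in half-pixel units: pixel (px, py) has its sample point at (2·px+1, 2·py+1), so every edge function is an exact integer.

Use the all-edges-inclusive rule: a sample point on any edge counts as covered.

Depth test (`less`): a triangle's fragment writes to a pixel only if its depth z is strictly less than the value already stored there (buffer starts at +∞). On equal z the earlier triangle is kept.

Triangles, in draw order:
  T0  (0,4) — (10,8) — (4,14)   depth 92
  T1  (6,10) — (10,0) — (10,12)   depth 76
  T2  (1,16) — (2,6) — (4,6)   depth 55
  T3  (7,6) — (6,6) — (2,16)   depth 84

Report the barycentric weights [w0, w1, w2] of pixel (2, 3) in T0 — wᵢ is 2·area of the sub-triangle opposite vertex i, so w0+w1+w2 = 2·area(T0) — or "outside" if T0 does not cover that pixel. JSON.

T0:
  2·area = 84
  edge (0, 4)→(10, 8): d=(10,4) inclusive
  edge (10, 8)→(4, 14): d=(-6,6) inclusive
  edge (4, 14)→(0, 4): d=(-4,-10) inclusive
    (0,2)@(1, 5): e=[6,72,6] → █
    (1,2)@(3, 5): e=[-2,60,26] → ·
    (0,3)@(1, 7): e=[26,60,-2] → ·
    (1,3)@(3, 7): e=[18,48,18] → █
    (2,3)@(5, 7): e=[10,36,38] → █
    (3,3)@(7, 7): e=[2,24,58] → █
    (4,3)@(9, 7): e=[-6,12,78] → ·
    (5,3)@(11, 7): e=[-14,0,98] → ·  [on edge]
    (1,4)@(3, 9): e=[38,36,10] → █
    (4,4)@(9, 9): e=[14,0,70] → █  [on edge]
    (5,4)@(11, 9): e=[6,-12,90] → ·
    (1,5)@(3, 11): e=[58,24,2] → █
    (3,5)@(7, 11): e=[42,0,42] → █  [on edge]
    (2,6)@(5, 13): e=[70,0,14] → █  [on edge]
    (1,7)@(3, 15): e=[98,0,-14] → ·  [on edge]
    (0,8)@(1, 17): e=[126,0,-42] → ·  [on edge]
  covered (12 px):
    · · · · · ·
    · · · · · ·
    █ · · · · ·
    · █ █ █ · ·
    · █ █ █ █ ·
    · █ █ █ · ·
    · · █ · · ·
    · · · · · ·
    · · · · · ·
T1:
  2·area = 48
  edge (6, 10)→(10, 0): d=(4,-10) inclusive
  edge (10, 0)→(10, 12): d=(0,12) inclusive
  edge (10, 12)→(6, 10): d=(-4,-2) inclusive
    (4,1)@(9, 3): e=[2,12,34] → █
    (5,1)@(11, 3): e=[22,-12,38] → ·
    (4,2)@(9, 5): e=[10,12,26] → █
    (5,2)@(11, 5): e=[30,-12,30] → ·
    (4,3)@(9, 7): e=[18,12,18] → █
    (5,3)@(11, 7): e=[38,-12,22] → ·
    (3,4)@(7, 9): e=[6,36,6] → █
    (5,4)@(11, 9): e=[46,-12,14] → ·
    (3,5)@(7, 11): e=[14,36,-2] → ·
    (4,5)@(9, 11): e=[34,12,2] → █
    (5,5)@(11, 11): e=[54,-12,6] → ·
    (4,6)@(9, 13): e=[42,12,-6] → ·
  covered (6 px):
    · · · · · ·
    · · · · █ ·
    · · · · █ ·
    · · · · █ ·
    · · · █ █ ·
    · · · · █ ·
    · · · · · ·
    · · · · · ·
    · · · · · ·
T2:
  2·area = 20
  edge (1, 16)→(2, 6): d=(1,-10) inclusive
  edge (2, 6)→(4, 6): d=(2,0) inclusive
  edge (4, 6)→(1, 16): d=(-3,10) inclusive
    (1,3)@(3, 7): e=[11,2,7] → █
    (2,3)@(5, 7): e=[31,2,-13] → ·
    (1,4)@(3, 9): e=[13,6,1] → █
    (2,4)@(5, 9): e=[33,6,-19] → ·
    (1,5)@(3, 11): e=[15,10,-5] → ·
  covered (2 px):
    · · · · · ·
    · · · · · ·
    · · · · · ·
    · █ · · · ·
    · █ · · · ·
    · · · · · ·
    · · · · · ·
    · · · · · ·
    · · · · · ·
T3:
  2·area = 10  (B↔C swapped to make it positive)
  edge (7, 6)→(2, 16): d=(-5,10) inclusive
  edge (2, 16)→(6, 6): d=(4,-10) inclusive
  edge (6, 6)→(7, 6): d=(1,0) inclusive
    (2,4)@(5, 9): e=[5,2,3] → █
    (3,4)@(7, 9): e=[-15,22,3] → ·
    (2,5)@(5, 11): e=[-5,10,5] → ·
  covered (1 px):
    · · · · · ·
    · · · · · ·
    · · · · · ·
    · · · · · ·
    · · █ · · ·
    · · · · · ·
    · · · · · ·
    · · · · · ·
    · · · · · ·

Final: [36,38,10]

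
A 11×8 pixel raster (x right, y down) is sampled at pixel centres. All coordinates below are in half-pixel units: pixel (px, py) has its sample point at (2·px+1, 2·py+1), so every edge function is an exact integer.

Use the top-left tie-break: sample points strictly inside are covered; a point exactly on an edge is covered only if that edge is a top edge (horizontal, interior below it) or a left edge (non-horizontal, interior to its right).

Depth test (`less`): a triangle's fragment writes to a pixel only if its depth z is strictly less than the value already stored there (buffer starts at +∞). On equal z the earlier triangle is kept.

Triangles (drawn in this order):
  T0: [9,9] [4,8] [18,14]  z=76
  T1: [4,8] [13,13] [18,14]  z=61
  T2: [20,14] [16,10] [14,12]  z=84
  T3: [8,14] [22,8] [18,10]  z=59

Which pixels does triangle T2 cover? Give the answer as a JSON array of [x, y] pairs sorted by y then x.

T0:
  2·area = 16  (B↔C swapped to make it positive)
  edge (9, 9)→(18, 14): d=(9,5) right/bottom  bias=-1
  edge (18, 14)→(4, 8): d=(-14,-6) top-left  bias=+0
  edge (4, 8)→(9, 9): d=(5,1) right/bottom  bias=-1
    (3,4)@(7, 9): e=[10,4,2] → X
    (4,4)@(9, 9): e=[0,16,0] → .  [on edge]
    (3,5)@(7, 11): e=[28,-24,12] → .
    (5,5)@(11, 11): e=[8,0,8] → X  [on edge]
    (6,5)@(13, 11): e=[-2,12,6] → .
    (9,5)@(19, 11): e=[-32,48,0] → .  [on edge]
    (5,6)@(11, 13): e=[26,-28,18] → .
  covered (2 px):
    . . . . . . . . . . .
    . . . . . . . . . . .
    . . . . . . . . . . .
    . . . . . . . . . . .
    . . . X . . . . . . .
    . . . . . X . . . . .
    . . . . . . . . . . .
    . . . . . . . . . . .
T1:
  2·area = 16  (B↔C swapped to make it positive)
  edge (4, 8)→(18, 14): d=(14,6) right/bottom  bias=-1
  edge (18, 14)→(13, 13): d=(-5,-1) top-left  bias=+0
  edge (13, 13)→(4, 8): d=(-9,-5) top-left  bias=+0
    (1,5)@(3, 11): e=[48,0,-32] → .  [on edge]
    (5,5)@(11, 11): e=[0,8,8] → .  [on edge]
    (6,6)@(13, 13): e=[16,0,0] → X  [on edge]
    (7,6)@(15, 13): e=[4,2,10] → X
    (8,6)@(17, 13): e=[-8,4,20] → .
    (6,7)@(13, 15): e=[44,-10,-18] → .
    (7,7)@(15, 15): e=[32,-8,-8] → .
  covered (2 px):
    . . . . . . . . . . .
    . . . . . . . . . . .
    . . . . . . . . . . .
    . . . . . . . . . . .
    . . . . . . . . . . .
    . . . . . . . . . . .
    . . . . . . X X . . .
    . . . . . . . . . . .
T2:
  2·area = 16  (B↔C swapped to make it positive)
  edge (20, 14)→(14, 12): d=(-6,-2) top-left  bias=+0
  edge (14, 12)→(16, 10): d=(2,-2) top-left  bias=+0
  edge (16, 10)→(20, 14): d=(4,4) right/bottom  bias=-1
    (3,0)@(7, 1): e=[52,-36,0] → .  [on edge]
    (4,1)@(9, 3): e=[44,-28,0] → .  [on edge]
    (5,2)@(11, 5): e=[36,-20,0] → .  [on edge]
    (10,2)@(21, 5): e=[56,0,-40] → .  [on edge]
    (6,3)@(13, 7): e=[28,-12,0] → .  [on edge]
    (9,3)@(19, 7): e=[40,0,-24] → .  [on edge]
    (2,4)@(5, 9): e=[0,-24,40] → .  [on edge]
    (7,4)@(15, 9): e=[20,-4,0] → .  [on edge]
    (8,4)@(17, 9): e=[24,0,-8] → .  [on edge]
    (5,5)@(11, 11): e=[0,-8,24] → .  [on edge]
    (7,5)@(15, 11): e=[8,0,8] → X  [on edge]
    (8,5)@(17, 11): e=[12,4,0] → .  [on edge]
    (6,6)@(13, 13): e=[-8,0,24] → .  [on edge]
    (8,6)@(17, 13): e=[0,8,8] → X  [on edge]
    (9,6)@(19, 13): e=[4,12,0] → .  [on edge]
    (5,7)@(11, 15): e=[-24,0,40] → .  [on edge]
    (10,7)@(21, 15): e=[-4,20,0] → .  [on edge]
  covered (2 px):
    . . . . . . . . . . .
    . . . . . . . . . . .
    . . . . . . . . . . .
    . . . . . . . . . . .
    . . . . . . . . . . .
    . . . . . . . X . . .
    . . . . . . . . X . .
    . . . . . . . . . . .
T3:
  2·area = 4
  edge (8, 14)→(22, 8): d=(14,-6) top-left  bias=+0
  edge (22, 8)→(18, 10): d=(-4,2) right/bottom  bias=-1
  edge (18, 10)→(8, 14): d=(-10,4) right/bottom  bias=-1
    (7,5)@(15, 11): e=[0,2,2] → X  [on edge]
    (8,5)@(17, 11): e=[12,-2,-6] → .
    (7,6)@(15, 13): e=[28,-6,-18] → .
  covered (1 px):
    . . . . . . . . . . .
    . . . . . . . . . . .
    . . . . . . . . . . .
    . . . . . . . . . . .
    . . . . . . . . . . .
    . . . . . . . X . . .
    . . . . . . . . . . .
    . . . . . . . . . . .

Result: [[7,5],[8,6]]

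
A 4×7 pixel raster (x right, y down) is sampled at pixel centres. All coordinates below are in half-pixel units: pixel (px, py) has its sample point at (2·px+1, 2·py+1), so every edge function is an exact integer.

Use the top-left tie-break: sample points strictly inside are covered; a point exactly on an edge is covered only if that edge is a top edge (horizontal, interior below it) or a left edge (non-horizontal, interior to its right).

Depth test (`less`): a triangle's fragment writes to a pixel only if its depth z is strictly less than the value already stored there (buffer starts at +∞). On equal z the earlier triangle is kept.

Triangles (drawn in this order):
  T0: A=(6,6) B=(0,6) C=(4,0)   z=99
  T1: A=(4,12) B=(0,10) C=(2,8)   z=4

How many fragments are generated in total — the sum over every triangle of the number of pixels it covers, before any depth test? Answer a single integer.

T0:
  2·area = 36
  edge (6, 6)→(0, 6): d=(-6,0) right/bottom  bias=-1
  edge (0, 6)→(4, 0): d=(4,-6) top-left  bias=+0
  edge (4, 0)→(6, 6): d=(2,6) right/bottom  bias=-1
    (1,1)@(3, 3): e=[18,6,12] → #
    (2,1)@(5, 3): e=[18,18,0] → ·  [on edge]
    (0,2)@(1, 5): e=[6,2,28] → #
    (2,2)@(5, 5): e=[6,26,4] → #
    (3,2)@(7, 5): e=[6,38,-8] → ·
    (0,3)@(1, 7): e=[-6,10,32] → ·
    (1,3)@(3, 7): e=[-6,22,20] → ·
    (2,3)@(5, 7): e=[-6,34,8] → ·
    (3,4)@(7, 9): e=[-18,54,0] → ·  [on edge]
  covered (4 px):
    · · · ·
    · # · ·
    # # # ·
    · · · ·
    · · · ·
    · · · ·
    · · · ·
T1:
  2·area = 12
  edge (4, 12)→(0, 10): d=(-4,-2) top-left  bias=+0
  edge (0, 10)→(2, 8): d=(2,-2) top-left  bias=+0
  edge (2, 8)→(4, 12): d=(2,4) right/bottom  bias=-1
    (3,1)@(7, 3): e=[42,0,-30] → ·  [on edge]
    (2,2)@(5, 5): e=[30,0,-18] → ·  [on edge]
    (1,3)@(3, 7): e=[18,0,-6] → ·  [on edge]
    (0,4)@(1, 9): e=[6,0,6] → #  [on edge]
    (1,4)@(3, 9): e=[10,4,-2] → ·
    (0,5)@(1, 11): e=[-2,4,10] → ·
    (1,5)@(3, 11): e=[2,8,2] → #
    (2,5)@(5, 11): e=[6,12,-6] → ·
    (1,6)@(3, 13): e=[-6,12,6] → ·
  covered (2 px):
    · · · ·
    · · · ·
    · · · ·
    · · · ·
    # · · ·
    · # · ·
    · · · ·

Final: 6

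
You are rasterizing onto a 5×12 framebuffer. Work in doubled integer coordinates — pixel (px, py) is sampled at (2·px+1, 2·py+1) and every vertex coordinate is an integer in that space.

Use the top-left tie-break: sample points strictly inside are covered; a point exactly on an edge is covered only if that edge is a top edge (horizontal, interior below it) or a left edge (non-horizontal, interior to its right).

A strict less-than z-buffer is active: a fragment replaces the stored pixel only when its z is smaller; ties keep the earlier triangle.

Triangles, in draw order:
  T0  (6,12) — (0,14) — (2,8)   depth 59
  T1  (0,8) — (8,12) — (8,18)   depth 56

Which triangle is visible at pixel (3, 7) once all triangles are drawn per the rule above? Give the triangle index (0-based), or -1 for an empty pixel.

T0:
  2·area = 32
  edge (6, 12)→(0, 14): d=(-6,2) right/bottom  bias=-1
  edge (0, 14)→(2, 8): d=(2,-6) top-left  bias=+0
  edge (2, 8)→(6, 12): d=(4,4) right/bottom  bias=-1
    (1,2)@(3, 5): e=[48,0,-16] → .  [on edge]
    (0,3)@(1, 7): e=[40,-8,0] → .  [on edge]
    (1,4)@(3, 9): e=[24,8,0] → .  [on edge]
    (0,5)@(1, 11): e=[16,0,16] → X  [on edge]
    (1,5)@(3, 11): e=[12,12,8] → X
    (2,5)@(5, 11): e=[8,24,0] → .  [on edge]
    (4,5)@(9, 11): e=[0,48,-16] → .  [on edge]
    (0,6)@(1, 13): e=[4,4,24] → X
    (1,6)@(3, 13): e=[0,16,16] → .  [on edge]
    (3,6)@(7, 13): e=[-8,40,0] → .  [on edge]
    (0,7)@(1, 15): e=[-8,8,32] → .
    (4,7)@(9, 15): e=[-24,56,0] → .  [on edge]
  covered (3 px):
    . . . . .
    . . . . .
    . . . . .
    . . . . .
    . . . . .
    X X . . .
    X . . . .
    . . . . .
    . . . . .
    . . . . .
    . . . . .
    . . . . .
T1:
  2·area = 48
  edge (0, 8)→(8, 12): d=(8,4) right/bottom  bias=-1
  edge (8, 12)→(8, 18): d=(0,6) right/bottom  bias=-1
  edge (8, 18)→(0, 8): d=(-8,-10) top-left  bias=+0
    (0,4)@(1, 9): e=[4,42,2] → X
    (1,4)@(3, 9): e=[-4,30,22] → .
    (0,5)@(1, 11): e=[20,42,-14] → .
    (1,5)@(3, 11): e=[12,30,6] → X
    (2,5)@(5, 11): e=[4,18,26] → X
    (3,5)@(7, 11): e=[-4,6,46] → .
    (1,6)@(3, 13): e=[28,30,-10] → .
    (2,6)@(5, 13): e=[20,18,10] → X
    (3,6)@(7, 13): e=[12,6,30] → X
    (4,6)@(9, 13): e=[4,-6,50] → .
    (2,7)@(5, 15): e=[36,18,-6] → .
    (3,7)@(7, 15): e=[28,6,14] → X
  covered (6 px):
    . . . . .
    . . . . .
    . . . . .
    . . . . .
    X . . . .
    . X X . .
    . . X X .
    . . . X .
    . . . . .
    . . . . .
    . . . . .
    . . . . .

Z-buffer (winner per pixel, '.' = empty):
  . . . . .
  . . . . .
  . . . . .
  . . . . .
  1 . . . .
  0 1 1 . .
  0 . 1 1 .
  . . . 1 .
  . . . . .
  . . . . .
  . . . . .
  . . . . .

Result: 1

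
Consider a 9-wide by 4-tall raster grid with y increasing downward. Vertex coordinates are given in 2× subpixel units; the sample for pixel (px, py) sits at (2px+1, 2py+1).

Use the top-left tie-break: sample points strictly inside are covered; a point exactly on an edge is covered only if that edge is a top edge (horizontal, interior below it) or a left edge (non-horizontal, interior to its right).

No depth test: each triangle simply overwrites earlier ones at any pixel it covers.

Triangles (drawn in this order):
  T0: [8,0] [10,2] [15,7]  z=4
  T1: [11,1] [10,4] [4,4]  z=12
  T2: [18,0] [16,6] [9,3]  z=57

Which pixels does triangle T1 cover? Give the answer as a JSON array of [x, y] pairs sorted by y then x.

T0:
  degenerate (2·area = 0) — covers nothing
T1:
  2·area = 18
  edge (11, 1)→(10, 4): d=(-1,3) right/bottom  bias=-1
  edge (10, 4)→(4, 4): d=(-6,0) right/bottom  bias=-1
  edge (4, 4)→(11, 1): d=(7,-3) top-left  bias=+0
    (5,0)@(11, 1): e=[0,18,0] → ·  [on edge]
    (3,1)@(7, 3): e=[10,6,2] → #
    (4,1)@(9, 3): e=[4,6,8] → #
    (5,1)@(11, 3): e=[-2,6,14] → ·
    (3,2)@(7, 5): e=[8,-6,16] → ·
    (4,2)@(9, 5): e=[2,-6,22] → ·
    (4,3)@(9, 7): e=[0,-18,36] → ·  [on edge]
  covered (2 px):
    · · · · · · · · ·
    · · · # # · · · ·
    · · · · · · · · ·
    · · · · · · · · ·
T2:
  2·area = 48
  edge (18, 0)→(16, 6): d=(-2,6) right/bottom  bias=-1
  edge (16, 6)→(9, 3): d=(-7,-3) top-left  bias=+0
  edge (9, 3)→(18, 0): d=(9,-3) top-left  bias=+0
    (7,0)@(15, 1): e=[16,32,0] → #  [on edge]
    (8,0)@(17, 1): e=[4,38,6] → #
    (4,1)@(9, 3): e=[48,0,0] → #  [on edge]
    (5,1)@(11, 3): e=[36,6,6] → #
    (6,1)@(13, 3): e=[24,12,12] → #
    (8,1)@(17, 3): e=[0,24,24] → ·  [on edge]
    (1,2)@(3, 5): e=[80,-32,0] → ·  [on edge]
    (4,2)@(9, 5): e=[44,-14,18] → ·
    (5,2)@(11, 5): e=[32,-8,24] → ·
    (6,2)@(13, 5): e=[20,-2,30] → ·
    (7,2)@(15, 5): e=[8,4,36] → #
    (8,2)@(17, 5): e=[-4,10,42] → ·
  covered (7 px):
    · · · · · · · # #
    · · · · # # # # ·
    · · · · · · · # ·
    · · · · · · · · ·

Answer: [[3,1],[4,1]]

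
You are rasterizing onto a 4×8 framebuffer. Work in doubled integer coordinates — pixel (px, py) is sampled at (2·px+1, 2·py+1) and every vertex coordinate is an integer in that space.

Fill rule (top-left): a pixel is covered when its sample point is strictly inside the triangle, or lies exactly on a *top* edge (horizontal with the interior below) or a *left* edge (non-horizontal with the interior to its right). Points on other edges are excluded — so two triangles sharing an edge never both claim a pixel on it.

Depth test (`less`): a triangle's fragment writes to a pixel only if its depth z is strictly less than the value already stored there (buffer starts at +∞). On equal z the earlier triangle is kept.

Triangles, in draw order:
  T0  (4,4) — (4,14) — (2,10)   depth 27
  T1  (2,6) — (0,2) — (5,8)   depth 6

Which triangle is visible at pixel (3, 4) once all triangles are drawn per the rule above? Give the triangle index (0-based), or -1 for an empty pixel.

T0:
  2·area = 20
  edge (4, 4)→(4, 14): d=(0,10) right/bottom  bias=-1
  edge (4, 14)→(2, 10): d=(-2,-4) top-left  bias=+0
  edge (2, 10)→(4, 4): d=(2,-6) top-left  bias=+0
    (2,0)@(5, 1): e=[-10,30,0] → .  [on edge]
    (1,3)@(3, 7): e=[10,10,0] → X  [on edge]
    (2,3)@(5, 7): e=[-10,18,12] → .
    (1,4)@(3, 9): e=[10,6,4] → X
    (2,4)@(5, 9): e=[-10,14,16] → .
    (1,5)@(3, 11): e=[10,2,8] → X
    (2,5)@(5, 11): e=[-10,10,20] → .
    (0,6)@(1, 13): e=[30,-10,0] → .  [on edge]
    (1,6)@(3, 13): e=[10,-2,12] → .
  covered (3 px):
    . . . .
    . . . .
    . . . .
    . X . .
    . X . .
    . X . .
    . . . .
    . . . .
T1:
  2·area = 8
  edge (2, 6)→(0, 2): d=(-2,-4) top-left  bias=+0
  edge (0, 2)→(5, 8): d=(5,6) right/bottom  bias=-1
  edge (5, 8)→(2, 6): d=(-3,-2) top-left  bias=+0
  covered (0 px):
    . . . .
    . . . .
    . . . .
    . . . .
    . . . .
    . . . .
    . . . .
    . . . .

Z-buffer (winner per pixel, '.' = empty):
  . . . .
  . . . .
  . . . .
  . 0 . .
  . 0 . .
  . 0 . .
  . . . .
  . . . .

Final: -1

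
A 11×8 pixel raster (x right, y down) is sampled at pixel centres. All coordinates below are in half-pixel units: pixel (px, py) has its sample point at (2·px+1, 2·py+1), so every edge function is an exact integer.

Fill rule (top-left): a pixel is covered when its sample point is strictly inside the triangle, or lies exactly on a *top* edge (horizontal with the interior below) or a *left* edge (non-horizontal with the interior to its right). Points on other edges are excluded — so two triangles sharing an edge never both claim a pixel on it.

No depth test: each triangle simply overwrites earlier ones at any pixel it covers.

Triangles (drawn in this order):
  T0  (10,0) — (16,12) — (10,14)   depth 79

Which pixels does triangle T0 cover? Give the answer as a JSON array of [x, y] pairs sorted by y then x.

T0:
  2·area = 84
  edge (10, 0)→(16, 12): d=(6,12) right/bottom  bias=-1
  edge (16, 12)→(10, 14): d=(-6,2) right/bottom  bias=-1
  edge (10, 14)→(10, 0): d=(0,-14) top-left  bias=+0
    (5,1)@(11, 3): e=[6,64,14] → #
    (6,1)@(13, 3): e=[-18,60,42] → ·
    (5,2)@(11, 5): e=[18,52,14] → #
    (6,2)@(13, 5): e=[-6,48,42] → ·
    (5,3)@(11, 7): e=[30,40,14] → #
    (6,3)@(13, 7): e=[6,36,42] → #
    (7,3)@(15, 7): e=[-18,32,70] → ·
    (5,4)@(11, 9): e=[42,28,14] → #
    (7,4)@(15, 9): e=[-6,20,70] → ·
    (5,5)@(11, 11): e=[54,16,14] → #
    (7,5)@(15, 11): e=[6,8,70] → #
    (8,5)@(17, 11): e=[-18,4,98] → ·
    (9,5)@(19, 11): e=[-42,0,126] → ·  [on edge]
    (6,6)@(13, 13): e=[42,0,42] → ·  [on edge]
    (3,7)@(7, 15): e=[126,0,-42] → ·  [on edge]
  covered (10 px):
    · · · · · · · · · · ·
    · · · · · # · · · · ·
    · · · · · # · · · · ·
    · · · · · # # · · · ·
    · · · · · # # · · · ·
    · · · · · # # # · · ·
    · · · · · # · · · · ·
    · · · · · · · · · · ·

Final: [[5,1],[5,2],[5,3],[6,3],[5,4],[6,4],[5,5],[6,5],[7,5],[5,6]]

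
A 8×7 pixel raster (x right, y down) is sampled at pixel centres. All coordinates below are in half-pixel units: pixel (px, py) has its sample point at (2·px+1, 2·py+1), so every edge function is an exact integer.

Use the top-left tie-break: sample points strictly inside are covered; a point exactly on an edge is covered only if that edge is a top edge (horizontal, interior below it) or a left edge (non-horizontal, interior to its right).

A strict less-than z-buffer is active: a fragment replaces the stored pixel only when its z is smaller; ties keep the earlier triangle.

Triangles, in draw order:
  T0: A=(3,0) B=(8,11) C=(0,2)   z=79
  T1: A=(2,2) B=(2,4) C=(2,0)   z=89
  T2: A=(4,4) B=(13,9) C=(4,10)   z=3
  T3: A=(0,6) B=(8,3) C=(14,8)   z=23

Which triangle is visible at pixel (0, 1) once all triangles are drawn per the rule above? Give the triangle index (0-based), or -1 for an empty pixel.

T0:
  2·area = 43
  edge (3, 0)→(8, 11): d=(5,11) right/bottom  bias=-1
  edge (8, 11)→(0, 2): d=(-8,-9) top-left  bias=+0
  edge (0, 2)→(3, 0): d=(3,-2) top-left  bias=+0
    (1,0)@(3, 1): e=[5,35,3] → █
    (2,0)@(5, 1): e=[-17,53,7] → ·
    (0,1)@(1, 3): e=[37,1,5] → █
    (2,1)@(5, 3): e=[-7,37,13] → ·
    (0,2)@(1, 5): e=[47,-15,11] → ·
    (1,2)@(3, 5): e=[25,3,15] → █
    (2,2)@(5, 5): e=[3,21,19] → █
    (3,2)@(7, 5): e=[-19,39,23] → ·
    (1,3)@(3, 7): e=[35,-13,21] → ·
    (2,3)@(5, 7): e=[13,5,25] → █
    (3,3)@(7, 7): e=[-9,23,29] → ·
    (2,4)@(5, 9): e=[23,-11,31] → ·
  covered (7 px):
    · █ · · · · · ·
    █ █ · · · · · ·
    · █ █ · · · · ·
    · · █ · · · · ·
    · · · █ · · · ·
    · · · · · · · ·
    · · · · · · · ·
T1:
  degenerate (2·area = 0) — covers nothing
T2:
  2·area = 54
  edge (4, 4)→(13, 9): d=(9,5) right/bottom  bias=-1
  edge (13, 9)→(4, 10): d=(-9,1) right/bottom  bias=-1
  edge (4, 10)→(4, 4): d=(0,-6) top-left  bias=+0
    (2,2)@(5, 5): e=[4,44,6] → █
    (3,2)@(7, 5): e=[-6,42,18] → ·
    (2,3)@(5, 7): e=[22,26,6] → █
    (3,3)@(7, 7): e=[12,24,18] → █
    (4,3)@(9, 7): e=[2,22,30] → █
    (5,3)@(11, 7): e=[-8,20,42] → ·
    (2,4)@(5, 9): e=[40,8,6] → █
    (5,4)@(11, 9): e=[10,2,42] → █
    (6,4)@(13, 9): e=[0,0,54] → ·  [on edge]
    (2,5)@(5, 11): e=[58,-10,6] → ·
    (3,5)@(7, 11): e=[48,-12,18] → ·
    (4,5)@(9, 11): e=[38,-14,30] → ·
  covered (8 px):
    · · · · · · · ·
    · · · · · · · ·
    · · █ · · · · ·
    · · █ █ █ · · ·
    · · █ █ █ █ · ·
    · · · · · · · ·
    · · · · · · · ·
T3:
  2·area = 58
  edge (0, 6)→(8, 3): d=(8,-3) top-left  bias=+0
  edge (8, 3)→(14, 8): d=(6,5) right/bottom  bias=-1
  edge (14, 8)→(0, 6): d=(-14,-2) top-left  bias=+0
    (1,2)@(3, 5): e=[1,37,20] → █
    (2,2)@(5, 5): e=[7,27,24] → █
    (3,2)@(7, 5): e=[13,17,28] → █
    (4,2)@(9, 5): e=[19,7,32] → █
    (5,2)@(11, 5): e=[25,-3,36] → ·
    (1,3)@(3, 7): e=[17,49,-8] → ·
    (2,3)@(5, 7): e=[23,39,-4] → ·
    (3,3)@(7, 7): e=[29,29,0] → █  [on edge]
    (5,3)@(11, 7): e=[41,9,8] → █
    (6,3)@(13, 7): e=[47,-1,12] → ·
    (3,4)@(7, 9): e=[45,41,-28] → ·
    (4,4)@(9, 9): e=[51,31,-24] → ·
  covered (7 px):
    · · · · · · · ·
    · · · · · · · ·
    · █ █ █ █ · · ·
    · · · █ █ █ · ·
    · · · · · · · ·
    · · · · · · · ·
    · · · · · · · ·

Z-buffer (winner per pixel, '.' = empty):
  . 0 . . . . . .
  0 0 . . . . . .
  . 3 2 3 3 . . .
  . . 2 2 2 3 . .
  . . 2 2 2 2 . .
  . . . . . . . .
  . . . . . . . .

Answer: 0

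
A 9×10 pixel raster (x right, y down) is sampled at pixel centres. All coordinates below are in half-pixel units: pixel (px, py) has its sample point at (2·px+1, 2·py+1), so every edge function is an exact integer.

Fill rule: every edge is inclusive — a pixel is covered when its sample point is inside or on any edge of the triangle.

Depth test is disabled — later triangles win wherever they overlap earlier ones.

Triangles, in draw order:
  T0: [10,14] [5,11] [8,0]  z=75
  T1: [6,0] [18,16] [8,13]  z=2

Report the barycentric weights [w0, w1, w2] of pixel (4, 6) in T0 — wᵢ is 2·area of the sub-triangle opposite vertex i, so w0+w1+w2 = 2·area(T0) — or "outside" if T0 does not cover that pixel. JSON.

T0:
  2·area = 64
  edge (10, 14)→(5, 11): d=(-5,-3) inclusive
  edge (5, 11)→(8, 0): d=(3,-11) inclusive
  edge (8, 0)→(10, 14): d=(2,14) inclusive
    (3,2)@(7, 5): e=[36,4,24] → █
    (4,2)@(9, 5): e=[42,26,-4] → ·
    (3,3)@(7, 7): e=[26,10,28] → █
    (4,3)@(9, 7): e=[32,32,0] → █  [on edge]
    (5,3)@(11, 7): e=[38,54,-28] → ·
    (3,4)@(7, 9): e=[16,16,32] → █
    (5,4)@(11, 9): e=[28,60,-24] → ·
    (2,5)@(5, 11): e=[0,0,64] → █  [on edge]
    (5,5)@(11, 11): e=[18,66,-20] → ·
    (2,6)@(5, 13): e=[-10,6,68] → ·
    (3,6)@(7, 13): e=[-4,28,40] → ·
    (4,6)@(9, 13): e=[2,50,12] → █
    (7,8)@(15, 17): e=[0,128,-64] → ·  [on edge]
  covered (9 px):
    · · · · · · · · ·
    · · · · · · · · ·
    · · · █ · · · · ·
    · · · █ █ · · · ·
    · · · █ █ · · · ·
    · · █ █ █ · · · ·
    · · · · █ · · · ·
    · · · · · · · · ·
    · · · · · · · · ·
    · · · · · · · · ·
T1:
  2·area = 124
  edge (6, 0)→(18, 16): d=(12,16) inclusive
  edge (18, 16)→(8, 13): d=(-10,-3) inclusive
  edge (8, 13)→(6, 0): d=(-2,-13) inclusive
    (3,1)@(7, 3): e=[20,97,7] → █
    (4,1)@(9, 3): e=[-12,103,33] → ·
    (3,2)@(7, 5): e=[44,77,3] → █
    (4,2)@(9, 5): e=[12,83,29] → █
    (5,2)@(11, 5): e=[-20,89,55] → ·
    (3,3)@(7, 7): e=[68,57,-1] → ·
    (4,3)@(9, 7): e=[36,63,25] → █
    (5,3)@(11, 7): e=[4,69,51] → █
    (6,3)@(13, 7): e=[-28,75,77] → ·
    (4,4)@(9, 9): e=[60,43,21] → █
    (6,4)@(13, 9): e=[-4,55,73] → ·
    (4,5)@(9, 11): e=[84,23,17] → █
  covered (16 px):
    · · · · · · · · ·
    · · · █ · · · · ·
    · · · █ █ · · · ·
    · · · · █ █ · · ·
    · · · · █ █ · · ·
    · · · · █ █ █ · ·
    · · · · █ █ █ █ ·
    · · · · · · · █ █
    · · · · · · · · ·
    · · · · · · · · ·

Result: [50,12,2]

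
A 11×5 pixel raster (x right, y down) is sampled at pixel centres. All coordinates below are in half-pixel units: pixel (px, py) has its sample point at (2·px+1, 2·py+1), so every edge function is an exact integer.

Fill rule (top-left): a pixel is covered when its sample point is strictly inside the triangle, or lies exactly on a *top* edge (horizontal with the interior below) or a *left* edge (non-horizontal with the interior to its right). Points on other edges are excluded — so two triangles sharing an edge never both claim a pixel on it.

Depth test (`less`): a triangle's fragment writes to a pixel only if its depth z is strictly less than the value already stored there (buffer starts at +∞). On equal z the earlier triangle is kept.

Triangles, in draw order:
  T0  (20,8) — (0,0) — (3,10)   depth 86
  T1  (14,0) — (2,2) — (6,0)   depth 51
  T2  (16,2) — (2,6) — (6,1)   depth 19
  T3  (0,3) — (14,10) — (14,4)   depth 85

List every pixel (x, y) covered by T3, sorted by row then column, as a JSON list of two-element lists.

T0:
  2·area = 176  (B↔C swapped to make it positive)
  edge (20, 8)→(3, 10): d=(-17,2) right/bottom  bias=-1
  edge (3, 10)→(0, 0): d=(-3,-10) top-left  bias=+0
  edge (0, 0)→(20, 8): d=(20,8) right/bottom  bias=-1
    (0,0)@(1, 1): e=[157,7,12] → X
    (1,0)@(3, 1): e=[153,27,-4] → .
    (0,1)@(1, 3): e=[123,1,52] → X
    (1,1)@(3, 3): e=[119,21,36] → X
    (2,1)@(5, 3): e=[115,41,20] → X
    (3,1)@(7, 3): e=[111,61,4] → X
    (4,1)@(9, 3): e=[107,81,-12] → .
    (0,2)@(1, 5): e=[89,-5,92] → .
    (1,2)@(3, 5): e=[85,15,76] → X
    (4,2)@(9, 5): e=[73,75,28] → X
    (5,2)@(11, 5): e=[69,95,12] → X
    (6,2)@(13, 5): e=[65,115,-4] → .
  covered (23 px):
    X . . . . . . . . . .
    X X X X . . . . . . .
    . X X X X X . . . . .
    . X X X X X X X X . .
    . X X X X X . . . . .
T1:
  2·area = 16
  edge (14, 0)→(2, 2): d=(-12,2) right/bottom  bias=-1
  edge (2, 2)→(6, 0): d=(4,-2) top-left  bias=+0
  edge (6, 0)→(14, 0): d=(8,0) top-left  bias=+0
    (2,0)@(5, 1): e=[6,2,8] → X
    (3,0)@(7, 1): e=[2,6,8] → X
    (4,0)@(9, 1): e=[-2,10,8] → .
    (2,1)@(5, 3): e=[-18,10,24] → .
    (3,1)@(7, 3): e=[-22,14,24] → .
  covered (2 px):
    . . X X . . . . . . .
    . . . . . . . . . . .
    . . . . . . . . . . .
    . . . . . . . . . . .
    . . . . . . . . . . .
T2:
  2·area = 54
  edge (16, 2)→(2, 6): d=(-14,4) right/bottom  bias=-1
  edge (2, 6)→(6, 1): d=(4,-5) top-left  bias=+0
  edge (6, 1)→(16, 2): d=(10,1) right/bottom  bias=-1
    (2,1)@(5, 3): e=[30,3,21] → X
    (3,1)@(7, 3): e=[22,13,19] → X
    (4,1)@(9, 3): e=[14,23,17] → X
    (5,1)@(11, 3): e=[6,33,15] → X
    (6,1)@(13, 3): e=[-2,43,13] → .
    (1,2)@(3, 5): e=[10,1,43] → X
    (3,2)@(7, 5): e=[-6,21,39] → .
    (4,2)@(9, 5): e=[-14,31,37] → .
    (5,2)@(11, 5): e=[-22,41,35] → .
    (1,3)@(3, 7): e=[-18,9,63] → .
    (2,3)@(5, 7): e=[-26,19,61] → .
  covered (6 px):
    . . . . . . . . . . .
    . . X X X X . . . . .
    . X X . . . . . . . .
    . . . . . . . . . . .
    . . . . . . . . . . .
T3:
  2·area = 84  (B↔C swapped to make it positive)
  edge (0, 3)→(14, 4): d=(14,1) right/bottom  bias=-1
  edge (14, 4)→(14, 10): d=(0,6) right/bottom  bias=-1
  edge (14, 10)→(0, 3): d=(-14,-7) top-left  bias=+0
    (2,2)@(5, 5): e=[23,54,7] → X
    (3,2)@(7, 5): e=[21,42,21] → X
    (4,2)@(9, 5): e=[19,30,35] → X
    (5,2)@(11, 5): e=[17,18,49] → X
    (6,2)@(13, 5): e=[15,6,63] → X
    (7,2)@(15, 5): e=[13,-6,77] → .
    (2,3)@(5, 7): e=[51,54,-21] → .
    (3,3)@(7, 7): e=[49,42,-7] → .
    (4,3)@(9, 7): e=[47,30,7] → X
    (7,3)@(15, 7): e=[41,-6,49] → .
    (4,4)@(9, 9): e=[75,30,-21] → .
    (5,4)@(11, 9): e=[73,18,-7] → .
  covered (9 px):
    . . . . . . . . . . .
    . . . . . . . . . . .
    . . X X X X X . . . .
    . . . . X X X . . . .
    . . . . . . X . . . .

Result: [[2,2],[3,2],[4,2],[5,2],[6,2],[4,3],[5,3],[6,3],[6,4]]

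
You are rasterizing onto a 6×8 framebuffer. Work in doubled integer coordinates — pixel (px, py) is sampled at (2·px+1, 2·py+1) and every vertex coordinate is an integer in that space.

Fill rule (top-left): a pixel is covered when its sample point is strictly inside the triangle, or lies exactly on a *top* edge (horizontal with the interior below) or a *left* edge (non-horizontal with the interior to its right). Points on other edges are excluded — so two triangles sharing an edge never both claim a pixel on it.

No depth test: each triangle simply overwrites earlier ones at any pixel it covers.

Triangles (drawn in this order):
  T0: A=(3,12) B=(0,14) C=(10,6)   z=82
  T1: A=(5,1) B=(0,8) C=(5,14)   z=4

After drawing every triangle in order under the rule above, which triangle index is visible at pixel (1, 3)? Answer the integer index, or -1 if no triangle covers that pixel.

T0:
  2·area = 4
  edge (3, 12)→(0, 14): d=(-3,2) right/bottom  bias=-1
  edge (0, 14)→(10, 6): d=(10,-8) top-left  bias=+0
  edge (10, 6)→(3, 12): d=(-7,6) right/bottom  bias=-1
  covered (0 px):
    · · · · · ·
    · · · · · ·
    · · · · · ·
    · · · · · ·
    · · · · · ·
    · · · · · ·
    · · · · · ·
    · · · · · ·
T1:
  2·area = 65  (B↔C swapped to make it positive)
  edge (5, 1)→(5, 14): d=(0,13) right/bottom  bias=-1
  edge (5, 14)→(0, 8): d=(-5,-6) top-left  bias=+0
  edge (0, 8)→(5, 1): d=(5,-7) top-left  bias=+0
    (2,0)@(5, 1): e=[0,65,0] → ·  [on edge]
    (2,1)@(5, 3): e=[0,55,10] → ·  [on edge]
    (1,2)@(3, 5): e=[26,33,6] → █
    (2,2)@(5, 5): e=[0,45,20] → ·  [on edge]
    (0,3)@(1, 7): e=[52,11,2] → █
    (2,3)@(5, 7): e=[0,35,30] → ·  [on edge]
    (0,4)@(1, 9): e=[52,1,12] → █
    (2,4)@(5, 9): e=[0,25,40] → ·  [on edge]
    (0,5)@(1, 11): e=[52,-9,22] → ·
    (1,5)@(3, 11): e=[26,3,36] → █
    (2,5)@(5, 11): e=[0,15,50] → ·  [on edge]
    (1,6)@(3, 13): e=[26,-7,46] → ·
    (2,6)@(5, 13): e=[0,5,60] → ·  [on edge]
    (2,7)@(5, 15): e=[0,-5,70] → ·  [on edge]
  covered (6 px):
    · · · · · ·
    · · · · · ·
    · █ · · · ·
    █ █ · · · ·
    █ █ · · · ·
    · █ · · · ·
    · · · · · ·
    · · · · · ·

Z-buffer (winner per pixel, '.' = empty):
  . . . . . .
  . . . . . .
  . 1 . . . .
  1 1 . . . .
  1 1 . . . .
  . 1 . . . .
  . . . . . .
  . . . . . .

Final: 1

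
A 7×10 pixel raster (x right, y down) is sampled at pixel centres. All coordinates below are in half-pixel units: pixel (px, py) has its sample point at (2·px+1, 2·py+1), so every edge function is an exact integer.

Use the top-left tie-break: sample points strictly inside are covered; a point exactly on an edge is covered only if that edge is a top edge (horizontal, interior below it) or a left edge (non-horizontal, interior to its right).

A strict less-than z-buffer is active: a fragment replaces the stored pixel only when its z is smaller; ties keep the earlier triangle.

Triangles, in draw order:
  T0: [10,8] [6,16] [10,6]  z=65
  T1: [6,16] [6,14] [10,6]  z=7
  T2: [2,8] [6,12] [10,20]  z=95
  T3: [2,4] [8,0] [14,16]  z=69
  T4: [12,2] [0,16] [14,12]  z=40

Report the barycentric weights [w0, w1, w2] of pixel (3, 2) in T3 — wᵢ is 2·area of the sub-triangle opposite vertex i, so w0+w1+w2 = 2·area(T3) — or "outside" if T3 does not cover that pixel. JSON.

T0:
  2·area = 8
  edge (10, 8)→(6, 16): d=(-4,8) right/bottom  bias=-1
  edge (6, 16)→(10, 6): d=(4,-10) top-left  bias=+0
  edge (10, 6)→(10, 8): d=(0,2) right/bottom  bias=-1
    (4,4)@(9, 9): e=[4,2,2] → X
    (5,4)@(11, 9): e=[-12,22,-2] → .
    (4,5)@(9, 11): e=[-4,10,2] → .
  covered (1 px):
    . . . . . . .
    . . . . . . .
    . . . . . . .
    . . . . . . .
    . . . . X . .
    . . . . . . .
    . . . . . . .
    . . . . . . .
    . . . . . . .
    . . . . . . .
T1:
  2·area = 8
  edge (6, 16)→(6, 14): d=(0,-2) top-left  bias=+0
  edge (6, 14)→(10, 6): d=(4,-8) top-left  bias=+0
  edge (10, 6)→(6, 16): d=(-4,10) right/bottom  bias=-1
    (3,6)@(7, 13): e=[2,4,2] → X
    (4,6)@(9, 13): e=[6,20,-18] → .
    (3,7)@(7, 15): e=[2,12,-6] → .
  covered (1 px):
    . . . . . . .
    . . . . . . .
    . . . . . . .
    . . . . . . .
    . . . . . . .
    . . . . . . .
    . . . X . . .
    . . . . . . .
    . . . . . . .
    . . . . . . .
T2:
  2·area = 16
  edge (2, 8)→(6, 12): d=(4,4) right/bottom  bias=-1
  edge (6, 12)→(10, 20): d=(4,8) right/bottom  bias=-1
  edge (10, 20)→(2, 8): d=(-8,-12) top-left  bias=+0
    (0,3)@(1, 7): e=[0,20,-4] → .  [on edge]
    (1,4)@(3, 9): e=[0,12,4] → .  [on edge]
    (2,5)@(5, 11): e=[0,4,12] → .  [on edge]
    (3,6)@(7, 13): e=[0,-4,20] → .  [on edge]
    (3,7)@(7, 15): e=[8,4,4] → X
    (4,7)@(9, 15): e=[0,-12,28] → .  [on edge]
    (3,8)@(7, 17): e=[16,12,-12] → .
    (5,8)@(11, 17): e=[0,-20,36] → .  [on edge]
    (6,9)@(13, 19): e=[0,-28,44] → .  [on edge]
  covered (1 px):
    . . . . . . .
    . . . . . . .
    . . . . . . .
    . . . . . . .
    . . . . . . .
    . . . . . . .
    . . . . . . .
    . . . X . . .
    . . . . . . .
    . . . . . . .
T3:
  2·area = 120
  edge (2, 4)→(8, 0): d=(6,-4) top-left  bias=+0
  edge (8, 0)→(14, 16): d=(6,16) right/bottom  bias=-1
  edge (14, 16)→(2, 4): d=(-12,-12) top-left  bias=+0
    (3,0)@(7, 1): e=[2,22,96] → X
    (4,0)@(9, 1): e=[10,-10,120] → .
    (0,1)@(1, 3): e=[-10,130,0] → .  [on edge]
    (2,1)@(5, 3): e=[6,66,48] → X
    (4,1)@(9, 3): e=[22,2,96] → X
    (5,1)@(11, 3): e=[30,-30,120] → .
    (1,2)@(3, 5): e=[10,110,0] → X  [on edge]
    (5,2)@(11, 5): e=[42,-18,96] → .
    (1,3)@(3, 7): e=[22,122,-24] → .
    (2,3)@(5, 7): e=[30,90,0] → X  [on edge]
    (5,3)@(11, 7): e=[54,-6,72] → .
    (2,4)@(5, 9): e=[42,102,-24] → .
    (3,4)@(7, 9): e=[50,70,0] → X  [on edge]
    (4,5)@(9, 11): e=[70,50,0] → X  [on edge]
    (5,6)@(11, 13): e=[90,30,0] → X  [on edge]
    (6,7)@(13, 15): e=[110,10,0] → X  [on edge]
  covered (18 px):
    . . . X . . .
    . . X X X . .
    . X X X X . .
    . . X X X . .
    . . . X X X .
    . . . . X X .
    . . . . . X .
    . . . . . . X
    . . . . . . .
    . . . . . . .
T4:
  2·area = 148  (B↔C swapped to make it positive)
  edge (12, 2)→(14, 12): d=(2,10) right/bottom  bias=-1
  edge (14, 12)→(0, 16): d=(-14,4) right/bottom  bias=-1
  edge (0, 16)→(12, 2): d=(12,-14) top-left  bias=+0
    (5,2)@(11, 5): e=[16,110,22] → X
    (6,2)@(13, 5): e=[-4,102,50] → .
    (4,3)@(9, 7): e=[40,90,18] → X
    (6,3)@(13, 7): e=[0,74,74] → .  [on edge]
    (3,4)@(7, 9): e=[64,70,14] → X
    (6,4)@(13, 9): e=[4,46,98] → X
    (2,5)@(5, 11): e=[88,50,10] → X
    (1,6)@(3, 13): e=[112,30,6] → X
    (5,6)@(11, 13): e=[32,-2,118] → .
    (6,6)@(13, 13): e=[12,-10,146] → .
    (0,7)@(1, 15): e=[136,10,2] → X
    (2,7)@(5, 15): e=[96,-6,58] → .
  covered (18 px):
    . . . . . . .
    . . . . . . .
    . . . . . X .
    . . . . X X .
    . . . X X X X
    . . X X X X X
    . X X X X . .
    X X . . . . .
    . . . . . . .
    . . . . . . .

Result: [46,48,26]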